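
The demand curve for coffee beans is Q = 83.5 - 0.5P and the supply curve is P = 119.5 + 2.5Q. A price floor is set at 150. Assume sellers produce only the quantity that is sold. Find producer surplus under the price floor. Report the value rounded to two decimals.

168.94

Rewriting demand in inverse form: P = 167 - 2Q.
Free-market equilibrium: 167 - 2Q = 119.5 + 2.5Q gives Q* = 10.5556, P* = 145.8889.
At the floor price 150, quantity demanded is (167 - 150)/2 = 8.5; demand is the short side, so Q = 8.5 trades at P = 150.
The supply price at Q = 8.5 is 140.75. PS is the trapezoid between 150 and supply over [0, 8.5]: (1/2)[(150 - 119.5) + (150 - 140.75)](8.5) = 168.9375.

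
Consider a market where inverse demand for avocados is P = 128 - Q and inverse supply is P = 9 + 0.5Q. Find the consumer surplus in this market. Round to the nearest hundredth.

Setting demand equal to supply, 119 = 1.5Q, so Q* = 79.3333 and P* = 48.6667.
CS is the area between the demand curve and P* from 0 to Q*: (1/2)(79.3333)(79.3333) = 3146.8889.

3146.89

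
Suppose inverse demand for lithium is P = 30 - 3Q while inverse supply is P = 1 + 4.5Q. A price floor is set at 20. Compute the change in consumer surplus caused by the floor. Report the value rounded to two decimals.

Without the control, 30 - 3Q = 1 + 4.5Q so Q* = 3.8667 and P* = 18.4.
At P = 20, buyers demand (30 - 20)/3 = 3.3333 while sellers would supply more, so the quantity traded is 3.3333 at price 20.
CS goes from (1/2)(3.8667)(11.6) = 22.4267 to 16.6667 (computed as (30 - 20)(3.3333) - (1/2)(3)(3.3333)^2), a change of -5.76.

-5.76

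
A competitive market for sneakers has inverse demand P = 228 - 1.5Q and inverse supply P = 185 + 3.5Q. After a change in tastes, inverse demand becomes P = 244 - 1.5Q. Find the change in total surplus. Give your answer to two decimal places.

163.20

Initial equilibrium: Q_0 = 8.6, P_0 = 215.1; CS_0 = (1/2)(8.6)(12.9) = 55.47, PS_0 = (1/2)(8.6)(30.1) = 129.43.
New equilibrium: 244 - 1.5Q = 185 + 3.5Q gives Q_1 = 11.8, P_1 = 226.3; CS_1 = 104.43, PS_1 = 243.67.
Change in total surplus = (104.43 + 243.67) - (55.47 + 129.43) = 163.2.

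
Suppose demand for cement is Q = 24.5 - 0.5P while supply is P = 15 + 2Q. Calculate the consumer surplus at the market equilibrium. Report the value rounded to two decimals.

72.25

Rewriting demand in inverse form: P = 49 - 2Q.
Equilibrium: 49 - 2Q = 15 + 2Q, so Q* = 8.5 and P* = 32.
The demand choke price is 49, so CS = (1/2)(Q*)(49 - P*) = (1/2)(8.5)(17) = 72.25.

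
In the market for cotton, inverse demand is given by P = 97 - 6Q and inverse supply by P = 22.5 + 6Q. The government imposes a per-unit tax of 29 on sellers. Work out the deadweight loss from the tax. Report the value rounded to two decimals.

Without the tax, 97 - 6Q = 22.5 + 6Q so Q* = 6.2083 and P* = 59.75.
With the tax, sellers need 29 more per unit: 97 - 6Q = 22.5 + 6Q + 29, so Q_t = 3.7917. Buyers pay P_b = 74.25; sellers receive P_s = P_b - 29 = 45.25.
Deadweight loss is the triangle between the curves from Q_t to Q*: (1/2)(6.2083 - 3.7917)(29) = 35.0417.

35.04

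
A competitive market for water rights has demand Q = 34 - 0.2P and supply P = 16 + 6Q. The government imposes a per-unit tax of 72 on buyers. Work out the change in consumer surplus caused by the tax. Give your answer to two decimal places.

Rewriting demand in inverse form: P = 170 - 5Q.
Pre-tax equilibrium: 170 - 5Q = 16 + 6Q gives Q* = 14, P* = 100.
With the tax, buyers' net willingness to pay falls by 72: (170 - 72) - 5Q = 16 + 6Q, so Q_t = 7.4545. Buyers pay P_b = 132.7273; sellers receive P_s = P_b - 72 = 60.7273.
CS falls from (1/2)(14)(70) = 490 to (1/2)(7.4545)(37.2727) = 138.9256, a change of -351.0744.

-351.07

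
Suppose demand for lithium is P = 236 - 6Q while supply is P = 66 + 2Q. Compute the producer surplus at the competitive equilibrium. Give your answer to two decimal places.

Set 236 - 6Q = 66 + 2Q, which gives 170 = 8Q, so Q* = 21.25 and P* = 236 - 6(21.25) = 108.5.
The supply curve's price intercept is 66, so PS = (1/2)(Q*)(P* - 66) = (1/2)(21.25)(42.5) = 451.5625.

451.56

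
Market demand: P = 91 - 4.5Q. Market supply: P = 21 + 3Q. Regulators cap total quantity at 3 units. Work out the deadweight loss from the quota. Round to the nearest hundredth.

150.42

Unrestricted equilibrium: Q* = (91 - 21)/(4.5 + 3) = 9.3333.
At Q = 3 the demand price is 91 - 4.5(3) = 77.5 and the supply price is 21 + 3(3) = 30.
Deadweight loss is the triangle between the curves from 3 to 9.3333: (1/2)(77.5 - 30)(9.3333 - 3) = 150.4167.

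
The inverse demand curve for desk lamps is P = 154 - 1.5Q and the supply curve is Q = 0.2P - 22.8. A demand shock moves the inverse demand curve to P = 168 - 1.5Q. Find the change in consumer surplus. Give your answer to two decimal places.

23.36

Rewriting supply in inverse form: P = 114 + 5Q.
Initial equilibrium: Q_0 = 6.1538, P_0 = 144.7692; CS_0 = (1/2)(6.1538)(9.2308) = 28.4024, PS_0 = (1/2)(6.1538)(30.7692) = 94.6746.
New equilibrium: 168 - 1.5Q = 114 + 5Q gives Q_1 = 8.3077, P_1 = 155.5385; CS_1 = 51.7633, PS_1 = 172.5444.
Change in consumer surplus = 51.7633 - 28.4024 = 23.3609.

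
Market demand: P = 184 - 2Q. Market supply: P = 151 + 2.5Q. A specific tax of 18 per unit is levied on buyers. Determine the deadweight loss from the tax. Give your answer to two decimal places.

36.00

Pre-tax equilibrium: 184 - 2Q = 151 + 2.5Q gives Q* = 7.3333, P* = 169.3333.
A tax on buyers shifts demand down by 18: (184 - 18) - 2Q = 151 + 2.5Q, so Q_t = 3.3333. Buyers pay P_b = 177.3333; sellers receive P_s = P_b - 18 = 159.3333.
The welfare triangle lost has base Q* - Q_t = 4 and height t = 18, so DWL = (1/2)(4)(18) = 36.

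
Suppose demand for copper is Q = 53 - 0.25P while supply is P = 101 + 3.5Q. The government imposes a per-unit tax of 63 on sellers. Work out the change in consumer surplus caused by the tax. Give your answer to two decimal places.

Rewriting demand in inverse form: P = 212 - 4Q.
Pre-tax equilibrium: 212 - 4Q = 101 + 3.5Q gives Q* = 14.8, P* = 152.8.
With the tax, sellers need 63 more per unit: 212 - 4Q = 101 + 3.5Q + 63, so Q_t = 6.4. Buyers pay P_b = 186.4; sellers receive P_s = P_b - 63 = 123.4.
Consumers lose the trapezoid between P* and P_b out to Q_t plus the triangle from Q_t to Q*: change in CS = 81.92 - 438.08 = -356.16.

-356.16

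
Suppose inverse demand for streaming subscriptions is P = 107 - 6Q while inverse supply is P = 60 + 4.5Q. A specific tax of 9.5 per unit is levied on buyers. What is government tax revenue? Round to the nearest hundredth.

Pre-tax equilibrium: 107 - 6Q = 60 + 4.5Q gives Q* = 4.4762, P* = 80.1429.
With the tax, buyers' net willingness to pay falls by 9.5: (107 - 9.5) - 6Q = 60 + 4.5Q, so Q_t = 3.5714. Buyers pay P_b = 85.5714; sellers receive P_s = P_b - 9.5 = 76.0714.
Revenue is the tax times quantity traded: 9.5 x 3.5714 = 33.9286.

33.93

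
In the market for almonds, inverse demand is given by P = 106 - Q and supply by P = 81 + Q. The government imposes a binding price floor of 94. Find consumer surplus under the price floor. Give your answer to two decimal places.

72.00

Free-market equilibrium: 106 - Q = 81 + Q gives Q* = 12.5, P* = 93.5.
At P = 94, buyers demand (106 - 94)/1 = 12 while sellers would supply more, so the quantity traded is 12 at price 94.
CS is the triangle under demand above 94: (1/2)(12)(106 - 94) = 72.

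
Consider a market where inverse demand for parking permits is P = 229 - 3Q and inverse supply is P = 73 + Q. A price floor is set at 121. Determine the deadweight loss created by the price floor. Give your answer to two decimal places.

18.00

Without the control, 229 - 3Q = 73 + Q so Q* = 39 and P* = 112.
At P = 121, buyers demand (229 - 121)/3 = 36 while sellers would supply more, so the quantity traded is 36 at price 121.
At Q = 36 the demand price is 121 and the supply price is 109. Deadweight loss is the triangle between the curves from 36 to 39: (1/2)(121 - 109)(39 - 36) = 18.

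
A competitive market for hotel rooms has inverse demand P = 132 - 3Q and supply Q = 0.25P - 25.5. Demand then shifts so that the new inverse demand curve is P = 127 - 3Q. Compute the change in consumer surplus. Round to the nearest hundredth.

-8.42

Rewriting supply in inverse form: P = 102 + 4Q.
Initial equilibrium: Q_0 = 4.2857, P_0 = 119.1429; CS_0 = (1/2)(4.2857)(12.8571) = 27.551, PS_0 = (1/2)(4.2857)(17.1429) = 36.7347.
New equilibrium: 127 - 3Q = 102 + 4Q gives Q_1 = 3.5714, P_1 = 116.2857; CS_1 = 19.1327, PS_1 = 25.5102.
Change in consumer surplus = 19.1327 - 27.551 = -8.4184.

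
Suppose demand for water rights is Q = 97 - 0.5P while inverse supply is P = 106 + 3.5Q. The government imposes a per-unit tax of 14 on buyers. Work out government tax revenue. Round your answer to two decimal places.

188.36

Rewriting demand in inverse form: P = 194 - 2Q.
Without the tax, 194 - 2Q = 106 + 3.5Q so Q* = 16 and P* = 162.
A tax on buyers shifts demand down by 14: (194 - 14) - 2Q = 106 + 3.5Q, so Q_t = 13.4545. Buyers pay P_b = 167.0909; sellers receive P_s = P_b - 14 = 153.0909.
Revenue is the tax times quantity traded: 14 x 13.4545 = 188.3636.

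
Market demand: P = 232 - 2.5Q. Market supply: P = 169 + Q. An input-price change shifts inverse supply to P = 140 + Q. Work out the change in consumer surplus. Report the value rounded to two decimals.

458.67

Initial equilibrium: Q_0 = 18, P_0 = 187; CS_0 = (1/2)(18)(45) = 405, PS_0 = (1/2)(18)(18) = 162.
New equilibrium: 232 - 2.5Q = 140 + Q gives Q_1 = 26.2857, P_1 = 166.2857; CS_1 = 863.6735, PS_1 = 345.4694.
Change in consumer surplus = 863.6735 - 405 = 458.6735.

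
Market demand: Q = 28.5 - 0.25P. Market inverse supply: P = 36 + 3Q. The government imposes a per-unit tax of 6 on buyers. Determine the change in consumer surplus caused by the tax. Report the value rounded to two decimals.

Rewriting demand in inverse form: P = 114 - 4Q.
Without the tax, 114 - 4Q = 36 + 3Q so Q* = 11.1429 and P* = 69.4286.
With the tax, buyers' net willingness to pay falls by 6: (114 - 6) - 4Q = 36 + 3Q, so Q_t = 10.2857. Buyers pay P_b = 72.8571; sellers receive P_s = P_b - 6 = 66.8571.
Consumers lose the trapezoid between P* and P_b out to Q_t plus the triangle from Q_t to Q*: change in CS = 211.5918 - 248.3265 = -36.7347.

-36.73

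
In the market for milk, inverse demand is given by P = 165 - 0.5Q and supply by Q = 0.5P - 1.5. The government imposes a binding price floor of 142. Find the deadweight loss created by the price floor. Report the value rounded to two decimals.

Rewriting supply in inverse form: P = 3 + 2Q.
Free-market equilibrium: 165 - 0.5Q = 3 + 2Q gives Q* = 64.8, P* = 132.6.
At the floor price 142, quantity demanded is (165 - 142)/0.5 = 46; demand is the short side, so Q = 46 trades at P = 142.
At Q = 46 the demand price is 142 and the supply price is 95. Deadweight loss is the triangle between the curves from 46 to 64.8: (1/2)(142 - 95)(64.8 - 46) = 441.8.

441.80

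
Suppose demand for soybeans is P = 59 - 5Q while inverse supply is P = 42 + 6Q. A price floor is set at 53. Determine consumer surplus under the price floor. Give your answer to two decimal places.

3.60

Free-market equilibrium: 59 - 5Q = 42 + 6Q gives Q* = 1.5455, P* = 51.2727.
At the floor price 53, quantity demanded is (59 - 53)/5 = 1.2; demand is the short side, so Q = 1.2 trades at P = 53.
CS is the triangle under demand above 53: (1/2)(1.2)(59 - 53) = 3.6.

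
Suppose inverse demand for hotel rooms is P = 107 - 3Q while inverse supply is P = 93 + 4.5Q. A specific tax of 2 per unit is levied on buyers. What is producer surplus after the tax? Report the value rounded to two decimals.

Without the tax, 107 - 3Q = 93 + 4.5Q so Q* = 1.8667 and P* = 101.4.
A tax on buyers shifts demand down by 2: (107 - 2) - 3Q = 93 + 4.5Q, so Q_t = 1.6. Buyers pay P_b = 102.2; sellers receive P_s = P_b - 2 = 100.2.
PS = (1/2)(Q_t)(P_s - 93) = (1/2)(1.6)(7.2) = 5.76.

5.76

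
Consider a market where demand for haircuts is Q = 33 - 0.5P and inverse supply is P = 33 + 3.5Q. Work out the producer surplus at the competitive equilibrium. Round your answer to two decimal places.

Rewriting demand in inverse form: P = 66 - 2Q.
Equilibrium: 66 - 2Q = 33 + 3.5Q, so Q* = 6 and P* = 54.
Producer surplus is the triangle above supply below P*: (1/2)(6)(54 - 33) = (1/2)(6)(21) = 63.

63.00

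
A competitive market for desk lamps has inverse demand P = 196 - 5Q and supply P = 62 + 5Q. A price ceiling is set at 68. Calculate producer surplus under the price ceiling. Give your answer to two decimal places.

Without the control, 196 - 5Q = 62 + 5Q so Q* = 13.4 and P* = 129.
At the ceiling price 68, quantity supplied is (68 - 62)/5 = 1.2; supply is the short side, so Q = 1.2 trades at P = 68.
PS is the triangle above supply below 68: (1/2)(1.2)(68 - 62) = 3.6.

3.60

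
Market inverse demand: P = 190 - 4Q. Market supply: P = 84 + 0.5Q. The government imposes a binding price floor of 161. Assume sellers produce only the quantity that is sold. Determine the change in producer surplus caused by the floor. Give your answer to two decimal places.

Free-market equilibrium: 190 - 4Q = 84 + 0.5Q gives Q* = 23.5556, P* = 95.7778.
At P = 161, buyers demand (190 - 161)/4 = 7.25 while sellers would supply more, so the quantity traded is 7.25 at price 161.
PS goes from (1/2)(23.5556)(11.7778) = 138.716 to 545.1094 (computed as (161 - 84)(7.25) - (1/2)(0.5)(7.25)^2), a change of 406.3933.

406.39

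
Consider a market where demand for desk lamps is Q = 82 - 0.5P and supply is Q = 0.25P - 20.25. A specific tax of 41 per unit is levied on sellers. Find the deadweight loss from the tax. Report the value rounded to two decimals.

Rewriting demand in inverse form: P = 164 - 2Q.
Rewriting supply in inverse form: P = 81 + 4Q.
Without the tax, 164 - 2Q = 81 + 4Q so Q* = 13.8333 and P* = 136.3333.
With the tax, sellers need 41 more per unit: 164 - 2Q = 81 + 4Q + 41, so Q_t = 7. Buyers pay P_b = 150; sellers receive P_s = P_b - 41 = 109.
The welfare triangle lost has base Q* - Q_t = 6.8333 and height t = 41, so DWL = (1/2)(6.8333)(41) = 140.0833.

140.08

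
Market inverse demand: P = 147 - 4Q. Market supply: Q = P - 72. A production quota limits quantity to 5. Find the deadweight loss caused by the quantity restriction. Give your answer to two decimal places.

250.00

Rewriting supply in inverse form: P = 72 + Q.
Without the quota, 147 - 4Q = 72 + Q gives Q* = 15.
At Q = 5 the demand price is 147 - 4(5) = 127 and the supply price is 72 + (5) = 77.
Deadweight loss is the triangle between the curves from 5 to 15: (1/2)(127 - 77)(15 - 5) = 250.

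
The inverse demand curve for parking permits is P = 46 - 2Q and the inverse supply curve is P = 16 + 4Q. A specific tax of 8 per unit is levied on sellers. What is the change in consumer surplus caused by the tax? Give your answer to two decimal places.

Pre-tax equilibrium: 46 - 2Q = 16 + 4Q gives Q* = 5, P* = 36.
A tax on sellers shifts supply up by 8: 46 - 2Q = 16 + 4Q + 8, so Q_t = 3.6667. Buyers pay P_b = 38.6667; sellers receive P_s = P_b - 8 = 30.6667.
CS falls from (1/2)(5)(10) = 25 to (1/2)(3.6667)(7.3333) = 13.4444, a change of -11.5556.

-11.56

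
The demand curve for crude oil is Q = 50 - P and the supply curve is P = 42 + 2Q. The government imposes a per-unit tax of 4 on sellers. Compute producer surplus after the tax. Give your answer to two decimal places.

Rewriting demand in inverse form: P = 50 - Q.
Without the tax, 50 - Q = 42 + 2Q so Q* = 2.6667 and P* = 47.3333.
A tax on sellers shifts supply up by 4: 50 - Q = 42 + 2Q + 4, so Q_t = 1.3333. Buyers pay P_b = 48.6667; sellers receive P_s = P_b - 4 = 44.6667.
PS = (1/2)(Q_t)(P_s - 42) = (1/2)(1.3333)(2.6667) = 1.7778.

1.78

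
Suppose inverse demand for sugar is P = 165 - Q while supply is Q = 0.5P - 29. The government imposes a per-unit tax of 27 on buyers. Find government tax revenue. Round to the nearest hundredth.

Rewriting supply in inverse form: P = 58 + 2Q.
Without the tax, 165 - Q = 58 + 2Q so Q* = 35.6667 and P* = 129.3333.
With the tax, buyers' net willingness to pay falls by 27: (165 - 27) - Q = 58 + 2Q, so Q_t = 26.6667. Buyers pay P_b = 138.3333; sellers receive P_s = P_b - 27 = 111.3333.
Tax revenue = t x Q_t = 27 x 26.6667 = 720.

720.00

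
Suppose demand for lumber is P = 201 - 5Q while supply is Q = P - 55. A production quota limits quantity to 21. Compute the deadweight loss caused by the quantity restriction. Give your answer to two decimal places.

Rewriting supply in inverse form: P = 55 + Q.
Without the quota, 201 - 5Q = 55 + Q gives Q* = 24.3333.
At Q = 21 the demand price is 201 - 5(21) = 96 and the supply price is 55 + (21) = 76.
DWL = (1/2)(gap between curves at 21) x (Q* - 21) = (1/2)(20)(3.3333) = 33.3333.

33.33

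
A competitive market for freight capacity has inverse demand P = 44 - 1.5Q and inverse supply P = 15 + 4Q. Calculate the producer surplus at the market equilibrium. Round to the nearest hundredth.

Set 44 - 1.5Q = 15 + 4Q, which gives 29 = 5.5Q, so Q* = 5.2727 and P* = 44 - 1.5(5.2727) = 36.0909.
Producer surplus is the triangle above supply below P*: (1/2)(5.2727)(36.0909 - 15) = (1/2)(5.2727)(21.0909) = 55.6033.

55.60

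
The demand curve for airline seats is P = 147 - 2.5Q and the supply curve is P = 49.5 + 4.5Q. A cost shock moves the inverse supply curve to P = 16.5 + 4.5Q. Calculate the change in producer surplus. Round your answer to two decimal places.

345.49

Initial equilibrium: Q_0 = 13.9286, P_0 = 112.1786; CS_0 = (1/2)(13.9286)(34.8214) = 242.5064, PS_0 = (1/2)(13.9286)(62.6786) = 436.5115.
New equilibrium: 147 - 2.5Q = 16.5 + 4.5Q gives Q_1 = 18.6429, P_1 = 100.3929; CS_1 = 434.4452, PS_1 = 782.0013.
Change in producer surplus = 782.0013 - 436.5115 = 345.4898.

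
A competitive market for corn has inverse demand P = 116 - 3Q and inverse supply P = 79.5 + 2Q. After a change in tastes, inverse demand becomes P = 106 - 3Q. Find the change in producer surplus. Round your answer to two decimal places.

Initial equilibrium: Q_0 = 7.3, P_0 = 94.1; CS_0 = (1/2)(7.3)(21.9) = 79.935, PS_0 = (1/2)(7.3)(14.6) = 53.29.
New equilibrium: 106 - 3Q = 79.5 + 2Q gives Q_1 = 5.3, P_1 = 90.1; CS_1 = 42.135, PS_1 = 28.09.
Change in producer surplus = 28.09 - 53.29 = -25.2.

-25.20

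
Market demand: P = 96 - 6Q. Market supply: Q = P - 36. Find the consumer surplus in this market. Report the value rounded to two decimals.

220.41

Rewriting supply in inverse form: P = 36 + Q.
Setting demand equal to supply, 60 = 7Q, so Q* = 8.5714 and P* = 44.5714.
CS is the area between the demand curve and P* from 0 to Q*: (1/2)(8.5714)(51.4286) = 220.4082.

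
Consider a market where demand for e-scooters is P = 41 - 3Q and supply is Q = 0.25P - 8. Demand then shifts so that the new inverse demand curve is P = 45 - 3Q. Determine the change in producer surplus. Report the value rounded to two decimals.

3.59

Rewriting supply in inverse form: P = 32 + 4Q.
Initial equilibrium: Q_0 = 1.2857, P_0 = 37.1429; CS_0 = (1/2)(1.2857)(3.8571) = 2.4796, PS_0 = (1/2)(1.2857)(5.1429) = 3.3061.
New equilibrium: 45 - 3Q = 32 + 4Q gives Q_1 = 1.8571, P_1 = 39.4286; CS_1 = 5.1735, PS_1 = 6.898.
Change in producer surplus = 6.898 - 3.3061 = 3.5918.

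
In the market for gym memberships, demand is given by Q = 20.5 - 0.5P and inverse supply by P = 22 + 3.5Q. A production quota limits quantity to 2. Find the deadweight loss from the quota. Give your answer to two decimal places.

Rewriting demand in inverse form: P = 41 - 2Q.
Without the quota, 41 - 2Q = 22 + 3.5Q gives Q* = 3.4545.
At Q = 2 the demand price is 41 - 2(2) = 37 and the supply price is 22 + 3.5(2) = 29.
Deadweight loss is the triangle between the curves from 2 to 3.4545: (1/2)(37 - 29)(3.4545 - 2) = 5.8182.

5.82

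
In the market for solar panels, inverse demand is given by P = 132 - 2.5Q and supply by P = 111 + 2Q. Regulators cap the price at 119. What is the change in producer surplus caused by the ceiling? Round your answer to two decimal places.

-5.78

Free-market equilibrium: 132 - 2.5Q = 111 + 2Q gives Q* = 4.6667, P* = 120.3333.
At P = 119, sellers supply (119 - 111)/2 = 4 while buyers want more, so the quantity traded is 4 at price 119.
PS goes from (1/2)(4.6667)(9.3333) = 21.7778 to 16 (computed as (119 - 111)(4) - (1/2)(2)(4)^2), a change of -5.7778.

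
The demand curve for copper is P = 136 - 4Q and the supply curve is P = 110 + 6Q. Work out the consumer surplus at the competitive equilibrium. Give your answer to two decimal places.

Set 136 - 4Q = 110 + 6Q, which gives 26 = 10Q, so Q* = 2.6 and P* = 136 - 4(2.6) = 125.6.
The demand choke price is 136, so CS = (1/2)(Q*)(136 - P*) = (1/2)(2.6)(10.4) = 13.52.

13.52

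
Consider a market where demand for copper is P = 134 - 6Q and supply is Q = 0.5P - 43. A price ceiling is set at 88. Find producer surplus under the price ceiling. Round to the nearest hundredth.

Rewriting supply in inverse form: P = 86 + 2Q.
Without the control, 134 - 6Q = 86 + 2Q so Q* = 6 and P* = 98.
At the ceiling price 88, quantity supplied is (88 - 86)/2 = 1; supply is the short side, so Q = 1 trades at P = 88.
PS is the triangle above supply below 88: (1/2)(1)(88 - 86) = 1.

1.00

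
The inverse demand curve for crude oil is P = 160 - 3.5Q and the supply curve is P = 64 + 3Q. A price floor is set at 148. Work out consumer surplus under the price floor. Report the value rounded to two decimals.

20.57

Without the control, 160 - 3.5Q = 64 + 3Q so Q* = 14.7692 and P* = 108.3077.
At the floor price 148, quantity demanded is (160 - 148)/3.5 = 3.4286; demand is the short side, so Q = 3.4286 trades at P = 148.
CS is the triangle under demand above 148: (1/2)(3.4286)(160 - 148) = 20.5714.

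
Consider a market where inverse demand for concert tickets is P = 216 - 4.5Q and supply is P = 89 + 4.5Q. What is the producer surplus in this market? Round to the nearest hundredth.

Equilibrium: 216 - 4.5Q = 89 + 4.5Q, so Q* = 14.1111 and P* = 152.5.
The supply curve's price intercept is 89, so PS = (1/2)(Q*)(P* - 89) = (1/2)(14.1111)(63.5) = 448.0278.

448.03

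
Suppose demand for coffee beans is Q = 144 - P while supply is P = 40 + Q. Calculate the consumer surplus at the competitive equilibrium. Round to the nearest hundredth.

Rewriting demand in inverse form: P = 144 - Q.
Equilibrium: 144 - Q = 40 + Q, so Q* = 52 and P* = 92.
Consumer surplus is the triangle under demand above P*: (1/2)(52)(144 - 92) = (1/2)(52)(52) = 1352.

1352.00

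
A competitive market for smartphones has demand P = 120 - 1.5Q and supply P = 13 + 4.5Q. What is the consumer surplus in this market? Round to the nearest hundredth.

Set 120 - 1.5Q = 13 + 4.5Q, which gives 107 = 6Q, so Q* = 17.8333 and P* = 120 - 1.5(17.8333) = 93.25.
Consumer surplus is the triangle under demand above P*: (1/2)(17.8333)(120 - 93.25) = (1/2)(17.8333)(26.75) = 238.5208.

238.52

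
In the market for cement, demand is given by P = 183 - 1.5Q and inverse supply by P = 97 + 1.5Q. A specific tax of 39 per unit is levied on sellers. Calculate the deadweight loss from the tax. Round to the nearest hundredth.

Without the tax, 183 - 1.5Q = 97 + 1.5Q so Q* = 28.6667 and P* = 140.
With the tax, sellers need 39 more per unit: 183 - 1.5Q = 97 + 1.5Q + 39, so Q_t = 15.6667. Buyers pay P_b = 159.5; sellers receive P_s = P_b - 39 = 120.5.
The welfare triangle lost has base Q* - Q_t = 13 and height t = 39, so DWL = (1/2)(13)(39) = 253.5.

253.50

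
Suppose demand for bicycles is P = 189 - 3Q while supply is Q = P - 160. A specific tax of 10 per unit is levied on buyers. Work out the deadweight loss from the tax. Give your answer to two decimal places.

12.50

Rewriting supply in inverse form: P = 160 + Q.
Pre-tax equilibrium: 189 - 3Q = 160 + Q gives Q* = 7.25, P* = 167.25.
A tax on buyers shifts demand down by 10: (189 - 10) - 3Q = 160 + Q, so Q_t = 4.75. Buyers pay P_b = 174.75; sellers receive P_s = P_b - 10 = 164.75.
Deadweight loss is the triangle between the curves from Q_t to Q*: (1/2)(7.25 - 4.75)(10) = 12.5.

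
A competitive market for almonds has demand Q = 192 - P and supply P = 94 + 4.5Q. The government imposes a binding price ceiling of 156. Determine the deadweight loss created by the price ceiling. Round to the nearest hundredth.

44.89

Rewriting demand in inverse form: P = 192 - Q.
Without the control, 192 - Q = 94 + 4.5Q so Q* = 17.8182 and P* = 174.1818.
At P = 156, sellers supply (156 - 94)/4.5 = 13.7778 while buyers want more, so the quantity traded is 13.7778 at price 156.
The lost-trades triangle has base Q* - 13.7778 = 4.0404 and height equal to the gap between the curves at Q = 13.7778, which is 178.2222 - 156 = 22.2222. DWL = (1/2)(4.0404)(22.2222) = 44.8934.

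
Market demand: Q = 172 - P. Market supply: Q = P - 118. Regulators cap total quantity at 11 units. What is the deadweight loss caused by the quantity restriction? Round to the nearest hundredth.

256.00

Rewriting demand in inverse form: P = 172 - Q.
Rewriting supply in inverse form: P = 118 + Q.
Unrestricted equilibrium: Q* = (172 - 118)/(1 + 1) = 27.
At Q = 11 the demand price is 172 - (11) = 161 and the supply price is 118 + (11) = 129.
Deadweight loss is the triangle between the curves from 11 to 27: (1/2)(161 - 129)(27 - 11) = 256.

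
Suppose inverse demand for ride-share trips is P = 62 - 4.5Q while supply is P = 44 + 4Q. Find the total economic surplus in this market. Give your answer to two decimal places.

Equilibrium: 62 - 4.5Q = 44 + 4Q, so Q* = 2.1176 and P* = 52.4706.
CS = (1/2)(2.1176)(9.5294) = 10.09 and PS = (1/2)(2.1176)(8.4706) = 8.9689, so total surplus = 19.0588.

19.06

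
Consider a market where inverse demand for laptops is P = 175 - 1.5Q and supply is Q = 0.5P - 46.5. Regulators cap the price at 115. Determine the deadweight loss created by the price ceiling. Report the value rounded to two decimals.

Rewriting supply in inverse form: P = 93 + 2Q.
Without the control, 175 - 1.5Q = 93 + 2Q so Q* = 23.4286 and P* = 139.8571.
At the ceiling price 115, quantity supplied is (115 - 93)/2 = 11; supply is the short side, so Q = 11 trades at P = 115.
The lost-trades triangle has base Q* - 11 = 12.4286 and height equal to the gap between the curves at Q = 11, which is 158.5 - 115 = 43.5. DWL = (1/2)(12.4286)(43.5) = 270.3214.

270.32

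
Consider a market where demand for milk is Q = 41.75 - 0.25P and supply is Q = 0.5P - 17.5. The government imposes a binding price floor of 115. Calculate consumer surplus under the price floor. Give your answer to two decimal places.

338.00

Rewriting demand in inverse form: P = 167 - 4Q.
Rewriting supply in inverse form: P = 35 + 2Q.
Without the control, 167 - 4Q = 35 + 2Q so Q* = 22 and P* = 79.
At the floor price 115, quantity demanded is (167 - 115)/4 = 13; demand is the short side, so Q = 13 trades at P = 115.
CS is the triangle under demand above 115: (1/2)(13)(167 - 115) = 338.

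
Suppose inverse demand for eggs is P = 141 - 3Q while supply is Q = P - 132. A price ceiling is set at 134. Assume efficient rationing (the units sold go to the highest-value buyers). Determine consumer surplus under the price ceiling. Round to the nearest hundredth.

8.00

Rewriting supply in inverse form: P = 132 + Q.
Without the control, 141 - 3Q = 132 + Q so Q* = 2.25 and P* = 134.25.
At P = 134, sellers supply (134 - 132)/1 = 2 while buyers want more, so the quantity traded is 2 at price 134.
The demand price at Q = 2 is 135. CS is the trapezoid between demand and 134 over [0, 2]: (1/2)[(141 - 134) + (135 - 134)](2) = 8.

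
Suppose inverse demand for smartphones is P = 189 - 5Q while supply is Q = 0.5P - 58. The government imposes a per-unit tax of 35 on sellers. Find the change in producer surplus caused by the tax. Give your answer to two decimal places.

Rewriting supply in inverse form: P = 116 + 2Q.
Without the tax, 189 - 5Q = 116 + 2Q so Q* = 10.4286 and P* = 136.8571.
A tax on sellers shifts supply up by 35: 189 - 5Q = 116 + 2Q + 35, so Q_t = 5.4286. Buyers pay P_b = 161.8571; sellers receive P_s = P_b - 35 = 126.8571.
PS falls from (1/2)(10.4286)(20.8571) = 108.7551 to (1/2)(5.4286)(10.8571) = 29.4694, a change of -79.2857.

-79.29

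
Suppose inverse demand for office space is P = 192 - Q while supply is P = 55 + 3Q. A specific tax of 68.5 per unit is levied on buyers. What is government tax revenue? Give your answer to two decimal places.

1173.06

Pre-tax equilibrium: 192 - Q = 55 + 3Q gives Q* = 34.25, P* = 157.75.
A tax on buyers shifts demand down by 68.5: (192 - 68.5) - Q = 55 + 3Q, so Q_t = 17.125. Buyers pay P_b = 174.875; sellers receive P_s = P_b - 68.5 = 106.375.
Tax revenue = t x Q_t = 68.5 x 17.125 = 1173.0625.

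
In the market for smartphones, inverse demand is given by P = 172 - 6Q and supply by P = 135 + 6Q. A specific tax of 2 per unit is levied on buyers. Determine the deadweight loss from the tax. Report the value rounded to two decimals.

Without the tax, 172 - 6Q = 135 + 6Q so Q* = 3.0833 and P* = 153.5.
A tax on buyers shifts demand down by 2: (172 - 2) - 6Q = 135 + 6Q, so Q_t = 2.9167. Buyers pay P_b = 154.5; sellers receive P_s = P_b - 2 = 152.5.
The welfare triangle lost has base Q* - Q_t = 0.1667 and height t = 2, so DWL = (1/2)(0.1667)(2) = 0.1667.

0.17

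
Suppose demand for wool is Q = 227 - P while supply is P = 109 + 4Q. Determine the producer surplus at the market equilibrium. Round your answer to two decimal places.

Rewriting demand in inverse form: P = 227 - Q.
Set 227 - Q = 109 + 4Q, which gives 118 = 5Q, so Q* = 23.6 and P* = 227 - (23.6) = 203.4.
The supply curve's price intercept is 109, so PS = (1/2)(Q*)(P* - 109) = (1/2)(23.6)(94.4) = 1113.92.

1113.92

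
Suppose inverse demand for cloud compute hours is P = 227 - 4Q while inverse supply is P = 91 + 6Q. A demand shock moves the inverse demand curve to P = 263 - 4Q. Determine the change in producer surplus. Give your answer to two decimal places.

332.64

Initial equilibrium: Q_0 = 13.6, P_0 = 172.6; CS_0 = (1/2)(13.6)(54.4) = 369.92, PS_0 = (1/2)(13.6)(81.6) = 554.88.
New equilibrium: 263 - 4Q = 91 + 6Q gives Q_1 = 17.2, P_1 = 194.2; CS_1 = 591.68, PS_1 = 887.52.
Change in producer surplus = 887.52 - 554.88 = 332.64.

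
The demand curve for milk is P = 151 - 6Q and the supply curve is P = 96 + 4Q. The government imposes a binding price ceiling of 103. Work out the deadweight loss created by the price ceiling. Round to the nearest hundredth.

Free-market equilibrium: 151 - 6Q = 96 + 4Q gives Q* = 5.5, P* = 118.
At the ceiling price 103, quantity supplied is (103 - 96)/4 = 1.75; supply is the short side, so Q = 1.75 trades at P = 103.
At Q = 1.75 the demand price is 140.5 and the supply price is 103. Deadweight loss is the triangle between the curves from 1.75 to 5.5: (1/2)(140.5 - 103)(5.5 - 1.75) = 70.3125.

70.31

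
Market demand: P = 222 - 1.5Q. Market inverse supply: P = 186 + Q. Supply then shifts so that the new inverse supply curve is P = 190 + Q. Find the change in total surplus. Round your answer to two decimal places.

Initial equilibrium: Q_0 = 14.4, P_0 = 200.4; CS_0 = (1/2)(14.4)(21.6) = 155.52, PS_0 = (1/2)(14.4)(14.4) = 103.68.
New equilibrium: 222 - 1.5Q = 190 + Q gives Q_1 = 12.8, P_1 = 202.8; CS_1 = 122.88, PS_1 = 81.92.
Change in total surplus = (122.88 + 81.92) - (155.52 + 103.68) = -54.4.

-54.40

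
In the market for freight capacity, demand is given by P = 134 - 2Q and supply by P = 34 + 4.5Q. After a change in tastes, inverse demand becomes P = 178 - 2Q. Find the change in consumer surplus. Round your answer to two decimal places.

254.11

Initial equilibrium: Q_0 = 15.3846, P_0 = 103.2308; CS_0 = (1/2)(15.3846)(30.7692) = 236.6864, PS_0 = (1/2)(15.3846)(69.2308) = 532.5444.
New equilibrium: 178 - 2Q = 34 + 4.5Q gives Q_1 = 22.1538, P_1 = 133.6923; CS_1 = 490.7929, PS_1 = 1104.284.
Change in consumer surplus = 490.7929 - 236.6864 = 254.1065.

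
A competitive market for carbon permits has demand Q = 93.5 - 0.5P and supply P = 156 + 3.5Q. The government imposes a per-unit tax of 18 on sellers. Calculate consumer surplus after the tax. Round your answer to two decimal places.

5.59

Rewriting demand in inverse form: P = 187 - 2Q.
Without the tax, 187 - 2Q = 156 + 3.5Q so Q* = 5.6364 and P* = 175.7273.
With the tax, sellers need 18 more per unit: 187 - 2Q = 156 + 3.5Q + 18, so Q_t = 2.3636. Buyers pay P_b = 182.2727; sellers receive P_s = P_b - 18 = 164.2727.
CS = (1/2)(Q_t)(187 - P_b) = (1/2)(2.3636)(4.7273) = 5.5868.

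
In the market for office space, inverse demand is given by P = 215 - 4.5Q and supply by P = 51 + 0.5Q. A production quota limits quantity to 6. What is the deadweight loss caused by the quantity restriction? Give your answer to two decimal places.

1795.60

Unrestricted equilibrium: Q* = (215 - 51)/(4.5 + 0.5) = 32.8.
At Q = 6 the demand price is 215 - 4.5(6) = 188 and the supply price is 51 + 0.5(6) = 54.
DWL = (1/2)(gap between curves at 6) x (Q* - 6) = (1/2)(134)(26.8) = 1795.6.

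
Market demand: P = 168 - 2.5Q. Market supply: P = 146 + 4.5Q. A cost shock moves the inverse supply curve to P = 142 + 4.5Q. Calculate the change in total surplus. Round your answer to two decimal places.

Initial equilibrium: Q_0 = 3.1429, P_0 = 160.1429; CS_0 = (1/2)(3.1429)(7.8571) = 12.3469, PS_0 = (1/2)(3.1429)(14.1429) = 22.2245.
New equilibrium: 168 - 2.5Q = 142 + 4.5Q gives Q_1 = 3.7143, P_1 = 158.7143; CS_1 = 17.2449, PS_1 = 31.0408.
Change in total surplus = (17.2449 + 31.0408) - (12.3469 + 22.2245) = 13.7143.

13.71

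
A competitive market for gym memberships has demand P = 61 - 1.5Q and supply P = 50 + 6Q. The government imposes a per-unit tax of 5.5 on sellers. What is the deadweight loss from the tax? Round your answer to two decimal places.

Pre-tax equilibrium: 61 - 1.5Q = 50 + 6Q gives Q* = 1.4667, P* = 58.8.
A tax on sellers shifts supply up by 5.5: 61 - 1.5Q = 50 + 6Q + 5.5, so Q_t = 0.7333. Buyers pay P_b = 59.9; sellers receive P_s = P_b - 5.5 = 54.4.
Deadweight loss is the triangle between the curves from Q_t to Q*: (1/2)(1.4667 - 0.7333)(5.5) = 2.0167.

2.02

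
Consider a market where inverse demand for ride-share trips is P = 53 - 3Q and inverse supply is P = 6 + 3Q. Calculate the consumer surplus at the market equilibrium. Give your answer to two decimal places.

92.04

Setting demand equal to supply, 47 = 6Q, so Q* = 7.8333 and P* = 29.5.
The demand choke price is 53, so CS = (1/2)(Q*)(53 - P*) = (1/2)(7.8333)(23.5) = 92.0417.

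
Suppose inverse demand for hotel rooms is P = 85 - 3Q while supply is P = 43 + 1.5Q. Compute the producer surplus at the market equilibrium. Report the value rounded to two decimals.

65.33

Equilibrium: 85 - 3Q = 43 + 1.5Q, so Q* = 9.3333 and P* = 57.
The supply curve's price intercept is 43, so PS = (1/2)(Q*)(P* - 43) = (1/2)(9.3333)(14) = 65.3333.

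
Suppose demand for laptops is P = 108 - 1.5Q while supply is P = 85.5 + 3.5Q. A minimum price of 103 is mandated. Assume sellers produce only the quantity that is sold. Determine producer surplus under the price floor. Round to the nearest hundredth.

38.89

Without the control, 108 - 1.5Q = 85.5 + 3.5Q so Q* = 4.5 and P* = 101.25.
At P = 103, buyers demand (108 - 103)/1.5 = 3.3333 while sellers would supply more, so the quantity traded is 3.3333 at price 103.
The supply price at Q = 3.3333 is 97.1667. PS is the trapezoid between 103 and supply over [0, 3.3333]: (1/2)[(103 - 85.5) + (103 - 97.1667)](3.3333) = 38.8889.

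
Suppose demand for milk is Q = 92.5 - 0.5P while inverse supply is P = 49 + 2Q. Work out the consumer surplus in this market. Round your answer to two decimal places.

1156.00

Rewriting demand in inverse form: P = 185 - 2Q.
Set 185 - 2Q = 49 + 2Q, which gives 136 = 4Q, so Q* = 34 and P* = 185 - 2(34) = 117.
Consumer surplus is the triangle under demand above P*: (1/2)(34)(185 - 117) = (1/2)(34)(68) = 1156.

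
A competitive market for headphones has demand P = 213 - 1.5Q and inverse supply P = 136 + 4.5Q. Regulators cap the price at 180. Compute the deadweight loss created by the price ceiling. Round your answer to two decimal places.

28.01

Without the control, 213 - 1.5Q = 136 + 4.5Q so Q* = 12.8333 and P* = 193.75.
At the ceiling price 180, quantity supplied is (180 - 136)/4.5 = 9.7778; supply is the short side, so Q = 9.7778 trades at P = 180.
The lost-trades triangle has base Q* - 9.7778 = 3.0556 and height equal to the gap between the curves at Q = 9.7778, which is 198.3333 - 180 = 18.3333. DWL = (1/2)(3.0556)(18.3333) = 28.0093.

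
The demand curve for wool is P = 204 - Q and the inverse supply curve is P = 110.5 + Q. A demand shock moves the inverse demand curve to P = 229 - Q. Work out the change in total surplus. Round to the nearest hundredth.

Initial equilibrium: Q_0 = 46.75, P_0 = 157.25; CS_0 = (1/2)(46.75)(46.75) = 1092.7812, PS_0 = (1/2)(46.75)(46.75) = 1092.7812.
New equilibrium: 229 - Q = 110.5 + Q gives Q_1 = 59.25, P_1 = 169.75; CS_1 = 1755.2812, PS_1 = 1755.2812.
Change in total surplus = (1755.2812 + 1755.2812) - (1092.7812 + 1092.7812) = 1325.

1325.00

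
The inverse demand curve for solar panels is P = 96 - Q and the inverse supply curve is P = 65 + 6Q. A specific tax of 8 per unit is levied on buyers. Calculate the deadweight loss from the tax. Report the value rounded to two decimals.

4.57

Pre-tax equilibrium: 96 - Q = 65 + 6Q gives Q* = 4.4286, P* = 91.5714.
With the tax, buyers' net willingness to pay falls by 8: (96 - 8) - Q = 65 + 6Q, so Q_t = 3.2857. Buyers pay P_b = 92.7143; sellers receive P_s = P_b - 8 = 84.7143.
Deadweight loss is the triangle between the curves from Q_t to Q*: (1/2)(4.4286 - 3.2857)(8) = 4.5714.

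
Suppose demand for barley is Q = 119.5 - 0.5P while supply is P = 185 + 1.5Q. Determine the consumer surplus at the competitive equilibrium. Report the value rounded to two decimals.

238.04

Rewriting demand in inverse form: P = 239 - 2Q.
Equilibrium: 239 - 2Q = 185 + 1.5Q, so Q* = 15.4286 and P* = 208.1429.
CS is the area between the demand curve and P* from 0 to Q*: (1/2)(15.4286)(30.8571) = 238.0408.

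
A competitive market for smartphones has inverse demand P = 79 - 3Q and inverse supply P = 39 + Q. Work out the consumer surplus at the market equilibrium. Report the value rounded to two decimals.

150.00

Equilibrium: 79 - 3Q = 39 + Q, so Q* = 10 and P* = 49.
CS is the area between the demand curve and P* from 0 to Q*: (1/2)(10)(30) = 150.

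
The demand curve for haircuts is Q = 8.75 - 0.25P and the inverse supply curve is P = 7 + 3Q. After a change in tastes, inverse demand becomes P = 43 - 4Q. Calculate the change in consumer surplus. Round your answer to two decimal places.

Rewriting demand in inverse form: P = 35 - 4Q.
Initial equilibrium: Q_0 = 4, P_0 = 19; CS_0 = (1/2)(4)(16) = 32, PS_0 = (1/2)(4)(12) = 24.
New equilibrium: 43 - 4Q = 7 + 3Q gives Q_1 = 5.1429, P_1 = 22.4286; CS_1 = 52.898, PS_1 = 39.6735.
Change in consumer surplus = 52.898 - 32 = 20.898.

20.90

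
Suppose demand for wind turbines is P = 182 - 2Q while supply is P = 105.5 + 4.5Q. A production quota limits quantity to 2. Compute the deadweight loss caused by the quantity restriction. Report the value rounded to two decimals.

Unrestricted equilibrium: Q* = (182 - 105.5)/(2 + 4.5) = 11.7692.
At Q = 2 the demand price is 182 - 2(2) = 178 and the supply price is 105.5 + 4.5(2) = 114.5.
Deadweight loss is the triangle between the curves from 2 to 11.7692: (1/2)(178 - 114.5)(11.7692 - 2) = 310.1731.

310.17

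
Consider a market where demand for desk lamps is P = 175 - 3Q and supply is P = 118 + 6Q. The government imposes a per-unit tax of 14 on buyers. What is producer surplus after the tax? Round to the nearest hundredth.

68.48

Pre-tax equilibrium: 175 - 3Q = 118 + 6Q gives Q* = 6.3333, P* = 156.
With the tax, buyers' net willingness to pay falls by 14: (175 - 14) - 3Q = 118 + 6Q, so Q_t = 4.7778. Buyers pay P_b = 160.6667; sellers receive P_s = P_b - 14 = 146.6667.
PS = (1/2)(Q_t)(P_s - 118) = (1/2)(4.7778)(28.6667) = 68.4815.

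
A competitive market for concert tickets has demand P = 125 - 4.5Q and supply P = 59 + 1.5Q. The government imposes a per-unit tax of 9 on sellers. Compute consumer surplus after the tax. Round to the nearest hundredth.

Pre-tax equilibrium: 125 - 4.5Q = 59 + 1.5Q gives Q* = 11, P* = 75.5.
With the tax, sellers need 9 more per unit: 125 - 4.5Q = 59 + 1.5Q + 9, so Q_t = 9.5. Buyers pay P_b = 82.25; sellers receive P_s = P_b - 9 = 73.25.
Consumer surplus is the triangle under demand above P_b: (1/2)(9.5)(125 - 82.25) = 203.0625.

203.06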